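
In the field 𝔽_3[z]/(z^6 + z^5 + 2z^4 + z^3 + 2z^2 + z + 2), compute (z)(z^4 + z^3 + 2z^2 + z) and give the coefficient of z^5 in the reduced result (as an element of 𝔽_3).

1

Multiply in 𝔽_3[z]: (z)·(z^4 + z^3 + 2z^2 + z) = z^5 + z^4 + 2z^3 + z^2.
Reduced: z^5 + z^4 + 2z^3 + z^2.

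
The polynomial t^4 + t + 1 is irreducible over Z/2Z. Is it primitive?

Yes

Write f(t) = t^4 + t + 1.
|GF(2^4)^×| = 2^4 − 1 = 15. Prime factorization: 15 = 3·5.
f is primitive ⇔ t has order 15 in GF(2)[t]/(f), i.e. t^(15/q) ≠ 1 for each prime q | 15.
t^(5) mod f = t^2 + t.
t^(3) mod f = t^3.
None equal 1, so t has full order 15; f is primitive.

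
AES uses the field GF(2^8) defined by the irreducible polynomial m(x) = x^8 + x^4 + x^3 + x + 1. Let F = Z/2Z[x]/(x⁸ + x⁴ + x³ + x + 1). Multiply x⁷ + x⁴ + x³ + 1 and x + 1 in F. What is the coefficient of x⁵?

Multiply in Z/2Z[x]: (x⁷ + x⁴ + x³ + 1)·(x + 1) = x⁸ + x⁷ + x⁵ + x³ + x + 1.
Reduce using x⁸ ≡ x⁴ + x³ + x + 1 (mod x⁸ + x⁴ + x³ + x + 1).
Reduced: x⁷ + x⁵ + x⁴.

1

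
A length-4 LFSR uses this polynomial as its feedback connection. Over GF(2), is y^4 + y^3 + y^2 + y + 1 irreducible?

Yes

Write m(y) = y^4 + y^3 + y^2 + y + 1.
Check for roots in GF(2): m(0) = 1; m(1) = 1.
No roots, so no linear factors.
Monic irreducibles of degree 2 over GF(2): y^2 + y + 1.
None of them divide m (all give nonzero remainder).
No irreducible factor of degree ≤ 2 exists, so m is irreducible over GF(2).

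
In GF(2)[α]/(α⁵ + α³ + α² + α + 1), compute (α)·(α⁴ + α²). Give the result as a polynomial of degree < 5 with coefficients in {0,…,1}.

α^2 + α + 1

Multiply in GF(2)[α]: (α)·(α⁴ + α²) = α⁵ + α³.
Reduce using α⁵ ≡ α³ + α² + α + 1 (mod α⁵ + α³ + α² + α + 1).
Reduced: α² + α + 1.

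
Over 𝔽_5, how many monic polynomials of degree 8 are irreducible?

48750

The number of monic irreducibles of degree 8 over GF(5) is (1/8)·Σ_{d∣8} μ(8/d) 5^d.
Divisors of 8: 1, 2, 4, 8; μ(8/d) for each: 0, 0, -1, 1.
Σ = − 5^4 + 5^8 = 390000.
N = 390000/8 = 48750.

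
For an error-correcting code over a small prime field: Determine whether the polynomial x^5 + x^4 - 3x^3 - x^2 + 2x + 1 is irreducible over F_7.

Yes

Write g(x) = x^5 + x^4 - 3x^3 - x^2 + 2x + 1.
Check for roots in F_7: g(0) = 1; g(1) = 1; g(2) = 4; g(3) = 3; g(4) = 3; g(5) = 1; g(6) = 1.
No roots, so no linear factors.
Degree-2 irreducible divisors: test the 21 monic irreducibles of degree 2 over GF(7).
None of them divide g (all give nonzero remainder).
No irreducible factor of degree ≤ 2 exists, so g is irreducible over GF(7).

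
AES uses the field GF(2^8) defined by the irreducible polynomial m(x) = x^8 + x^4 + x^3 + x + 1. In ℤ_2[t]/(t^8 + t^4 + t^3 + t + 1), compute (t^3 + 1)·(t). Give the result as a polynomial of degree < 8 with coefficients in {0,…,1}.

t^4 + t

Multiply in ℤ_2[t]: (t^3 + 1)·(t) = t^4 + t.
Reduced: t^4 + t.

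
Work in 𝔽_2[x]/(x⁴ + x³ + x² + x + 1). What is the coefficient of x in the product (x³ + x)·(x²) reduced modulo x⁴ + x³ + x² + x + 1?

Multiply in 𝔽_2[x]: (x³ + x)·(x²) = x⁵ + x³.
Reduce using x⁴ ≡ x³ + x² + x + 1 (mod x⁴ + x³ + x² + x + 1).
Reduced: x³ + 1.

0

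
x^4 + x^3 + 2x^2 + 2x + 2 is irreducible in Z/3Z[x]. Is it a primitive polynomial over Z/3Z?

Yes

Write f(x) = x^4 + x^3 + 2x^2 + 2x + 2.
|GF(3^4)^×| = 3^4 − 1 = 80. Prime factorization: 80 = 2^4·5.
f is primitive ⇔ x has order 80 in GF(3)[x]/(f), i.e. x^(80/q) ≠ 1 for each prime q | 80.
x^(40) mod f = 2.
x^(16) mod f = x^2 + x.
None equal 1, so x has full order 80; f is primitive.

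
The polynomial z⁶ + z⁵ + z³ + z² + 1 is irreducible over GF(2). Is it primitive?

Yes

Write f(z) = z⁶ + z⁵ + z³ + z² + 1.
|GF(2^6)^×| = 2^6 − 1 = 63. Prime factorization: 63 = 3^2·7.
f is primitive ⇔ z has order 63 in GF(2)[z]/(f), i.e. z^(63/q) ≠ 1 for each prime q | 63.
z^(21) mod f = z⁴ + z² + z + 1.
z^(9) mod f = z² + z.
None equal 1, so z has full order 63; f is primitive.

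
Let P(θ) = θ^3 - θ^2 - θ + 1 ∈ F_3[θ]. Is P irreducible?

Check for roots in F_3: P(0) = 1; P(1) = 0 → root; P(2) = 0 → root.
P(1) = 0, so (θ − 1) divides P(θ); P is reducible.

No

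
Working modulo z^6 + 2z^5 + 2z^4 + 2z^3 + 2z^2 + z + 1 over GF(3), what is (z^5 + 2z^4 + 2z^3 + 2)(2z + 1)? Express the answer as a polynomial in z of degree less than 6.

z^5 + 2z^4 + z^3 + 2z^2 + 2z

Multiply in GF(3)[z]: (z^5 + 2z^4 + 2z^3 + 2)·(2z + 1) = 2z^6 + 2z^5 + 2z^3 + z + 2.
Reduce using z^6 ≡ z^5 + z^4 + z^3 + z^2 + 2z + 2 (mod z^6 + 2z^5 + 2z^4 + 2z^3 + 2z^2 + z + 1).
Reduced: z^5 + 2z^4 + z^3 + 2z^2 + 2z.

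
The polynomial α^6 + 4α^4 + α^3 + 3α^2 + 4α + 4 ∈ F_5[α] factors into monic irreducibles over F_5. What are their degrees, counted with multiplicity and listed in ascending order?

Write f(α) = α^6 + 4α^4 + α^3 + 3α^2 + 4α + 4.
Roots in F_5: f(0) = 4; f(1) = 2; f(2) = 0 → root; f(3) = 3; f(4) = 2.
Linear factors from roots: (α + 3).
Complete factorization: f(α) = (α + 3)·(α^2 + 3α + 3)·(α^3 + 4α^2 + 3α + 1).
Factor degrees with multiplicity: 1 + 2 + 3 = 6.

1, 2, 3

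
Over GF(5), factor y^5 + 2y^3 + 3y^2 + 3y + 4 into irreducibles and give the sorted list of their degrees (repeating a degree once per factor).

1, 2, 2

Write g(y) = y^5 + 2y^3 + 3y^2 + 3y + 4.
Roots in GF(5): g(0) = 4; g(1) = 3; g(2) = 0 → root; g(3) = 2; g(4) = 1.
Linear factors from roots: (y + 3).
Complete factorization: g(y) = (y + 3)·(y^2 + 3y + 3)·(y^2 + 4y + 1).
Factor degrees with multiplicity: 1 + 2 + 2 = 5.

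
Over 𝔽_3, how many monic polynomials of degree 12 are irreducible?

By the necklace-counting formula, N_3(12) = (1/12) Σ_{d|12} μ(12/d)·3^d.
Divisors of 12: 1, 2, 3, 4, 6, 12; μ(12/d) for each: 0, 1, 0, -1, -1, 1.
Σ = 3^2 − 3^4 − 3^6 + 3^12 = 530640.
N = 530640/12 = 44220.

44220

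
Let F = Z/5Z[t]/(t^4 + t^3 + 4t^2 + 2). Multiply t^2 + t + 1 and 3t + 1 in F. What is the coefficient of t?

Multiply in Z/5Z[t]: (t^2 + t + 1)·(3t + 1) = 3t^3 + 4t^2 + 4t + 1.
Reduced: 3t^3 + 4t^2 + 4t + 1.

4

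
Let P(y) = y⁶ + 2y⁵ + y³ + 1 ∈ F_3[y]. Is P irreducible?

Check for roots in F_3: P(0) = 1; P(1) = 2; P(2) = 2.
No roots, so no linear factors.
Monic irreducibles of degree 2 over GF(3): y² + 1, y² + y + 2, y² + 2y + 2.
None of them divide P (all give nonzero remainder).
Degree-3 irreducible divisors: test the 8 monic irreducibles of degree 3 over GF(3).
None of them divide P (all give nonzero remainder).
No irreducible factor of degree ≤ 3 exists, so P is irreducible over GF(3).

Yes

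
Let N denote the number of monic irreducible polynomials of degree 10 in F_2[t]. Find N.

99

The number of monic irreducibles of degree 10 over GF(2) is (1/10)·Σ_{d∣10} μ(10/d) 2^d.
Divisors of 10: 1, 2, 5, 10; μ(10/d) for each: 1, -1, -1, 1.
Σ = 2^1 − 2^2 − 2^5 + 2^10 = 990.
N = 990/10 = 99.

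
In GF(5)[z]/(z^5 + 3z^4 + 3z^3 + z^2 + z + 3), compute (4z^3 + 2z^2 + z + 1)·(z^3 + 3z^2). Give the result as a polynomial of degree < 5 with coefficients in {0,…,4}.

4z^4 + 4z^3 + 2z^2 + z + 4

Multiply in GF(5)[z]: (4z^3 + 2z^2 + z + 1)·(z^3 + 3z^2) = 4z^6 + 4z^5 + 2z^4 + 4z^3 + 3z^2.
Reduce using z^5 ≡ 2z^4 + 2z^3 + 4z^2 + 4z + 2 (mod z^5 + 3z^4 + 3z^3 + z^2 + z + 3).
Reduced: 4z^4 + 4z^3 + 2z^2 + z + 4.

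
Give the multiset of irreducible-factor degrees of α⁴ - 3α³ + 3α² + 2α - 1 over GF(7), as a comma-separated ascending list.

1, 1, 2

Write h(α) = α⁴ - 3α³ + 3α² + 2α - 1.
Linear factors from roots: (α - 2), (α + 3).
Complete factorization: h(α) = (α + 3)·(α - 2)·(α² + 3α - 1).
Factor degrees with multiplicity: 1 + 1 + 2 = 4.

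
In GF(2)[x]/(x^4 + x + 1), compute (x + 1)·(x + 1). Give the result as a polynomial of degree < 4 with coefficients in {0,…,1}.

x^2 + 1

Multiply in GF(2)[x]: (x + 1)·(x + 1) = x^2 + 1.
Reduced: x^2 + 1.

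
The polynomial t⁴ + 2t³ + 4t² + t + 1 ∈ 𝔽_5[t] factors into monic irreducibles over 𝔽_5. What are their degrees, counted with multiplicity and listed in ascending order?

Write h(t) = t⁴ + 2t³ + 4t² + t + 1.
Roots in 𝔽_5: h(0) = 1; h(1) = 4; h(2) = 1; h(3) = 0 → root; h(4) = 3.
Linear factors from roots: (t + 2).
Complete factorization: h(t) = (t + 2)·(t³ + 4t + 3).
Factor degrees with multiplicity: 1 + 3 = 4.

1, 3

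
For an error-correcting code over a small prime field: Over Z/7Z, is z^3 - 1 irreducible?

No

Write f(z) = z^3 - 1.
Check for roots in Z/7Z: f(0) = 6; f(1) = 0 → root; f(2) = 0 → root; f(3) = 5; f(4) = 0 → root; f(5) = 5; f(6) = 5.
f(1) = 0, so (z − 1) divides f(z); f is reducible.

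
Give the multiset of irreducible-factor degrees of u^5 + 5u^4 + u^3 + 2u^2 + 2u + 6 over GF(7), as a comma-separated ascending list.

Write h(u) = u^5 + 5u^4 + u^3 + 2u^2 + 2u + 6.
Complete factorization: h(u) = (u^5 + 5u^4 + u^3 + 2u^2 + 2u + 6).
Factor degrees with multiplicity: 5 = 5.

5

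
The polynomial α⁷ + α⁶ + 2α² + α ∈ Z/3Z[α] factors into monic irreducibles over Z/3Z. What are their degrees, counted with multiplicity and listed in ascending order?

Write h(α) = α⁷ + α⁶ + 2α² + α.
Roots in Z/3Z: h(0) = 0 → root; h(1) = 2; h(2) = 1.
Linear factors from roots: (α).
Complete factorization: h(α) = (α)·(α² + 1)·(α² + 2α + 2)^2.
Factor degrees with multiplicity: 1 + 2 + 2 + 2 = 7.

1, 2, 2, 2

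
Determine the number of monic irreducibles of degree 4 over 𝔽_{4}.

60

By the necklace-counting formula, N_4(4) = (1/4) Σ_{d|4} μ(4/d)·4^d.
Divisors of 4: 1, 2, 4; μ(4/d) for each: 0, -1, 1.
Σ = − 4^2 + 4^4 = 240.
N = 240/4 = 60.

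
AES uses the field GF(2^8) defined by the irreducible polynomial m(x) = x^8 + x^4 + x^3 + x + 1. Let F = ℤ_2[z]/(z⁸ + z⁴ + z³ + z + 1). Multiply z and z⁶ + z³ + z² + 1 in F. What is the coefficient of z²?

0

Multiply in ℤ_2[z]: (z)·(z⁶ + z³ + z² + 1) = z⁷ + z⁴ + z³ + z.
Reduced: z⁷ + z⁴ + z³ + z.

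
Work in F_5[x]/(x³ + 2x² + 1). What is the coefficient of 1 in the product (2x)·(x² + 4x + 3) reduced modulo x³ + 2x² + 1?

3

Multiply in F_5[x]: (2x)·(x² + 4x + 3) = 2x³ + 3x² + x.
Reduce using x³ ≡ 3x² + 4 (mod x³ + 2x² + 1).
Reduced: 4x² + x + 3.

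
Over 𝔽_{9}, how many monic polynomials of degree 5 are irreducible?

11808

Gauss's count: N_{9}(5) = (1/5) Σ_{d|5} μ(5/d)·9^d.
Divisors of 5: 1, 5; μ(5/d) for each: -1, 1.
Σ = − 9^1 + 9^5 = 59040.
N = 59040/5 = 11808.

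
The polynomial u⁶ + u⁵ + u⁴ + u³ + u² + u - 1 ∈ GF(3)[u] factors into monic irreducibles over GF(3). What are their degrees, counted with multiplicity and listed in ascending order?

6

Write g(u) = u⁶ + u⁵ + u⁴ + u³ + u² + u - 1.
Roots in GF(3): g(0) = 2; g(1) = 2; g(2) = 2.
Complete factorization: g(u) = (u⁶ + u⁵ + u⁴ + u³ + u² + u - 1).
Factor degrees with multiplicity: 6 = 6.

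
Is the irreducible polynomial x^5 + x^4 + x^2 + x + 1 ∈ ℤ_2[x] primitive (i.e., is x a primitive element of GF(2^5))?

Write f(x) = x^5 + x^4 + x^2 + x + 1.
|GF(2^5)^×| = 2^5 − 1 = 31. Prime factorization: 31 = 31.
f is primitive ⇔ x has order 31 in GF(2)[x]/(f), i.e. x^(31/q) ≠ 1 for each prime q | 31.
x^(1) mod f = x.
None equal 1, so x has full order 31; f is primitive.

Yes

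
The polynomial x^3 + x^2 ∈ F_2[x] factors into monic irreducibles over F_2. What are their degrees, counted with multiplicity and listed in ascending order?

Write g(x) = x^3 + x^2.
Roots in F_2: g(0) = 0 → root; g(1) = 0 → root.
Linear factors from roots: (x), (x + 1).
Complete factorization: g(x) = (x + 1)·(x)^2.
Factor degrees with multiplicity: 1 + 1 + 1 = 3.

1, 1, 1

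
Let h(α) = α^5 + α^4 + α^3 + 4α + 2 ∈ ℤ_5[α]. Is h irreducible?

No

Check for roots in ℤ_5: h(0) = 2; h(1) = 4; h(2) = 1; h(3) = 0 → root; h(4) = 2.
h(3) = 0, so (α − 3) divides h(α); h is reducible.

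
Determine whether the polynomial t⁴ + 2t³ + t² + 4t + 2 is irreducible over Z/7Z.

Yes

Write m(t) = t⁴ + 2t³ + t² + 4t + 2.
Check for roots in Z/7Z: m(0) = 2; m(1) = 3; m(2) = 4; m(3) = 4; m(4) = 5; m(5) = 5; m(6) = 5.
No roots, so no linear factors.
Degree-2 irreducible divisors: test the 21 monic irreducibles of degree 2 over GF(7).
None of them divide m (all give nonzero remainder).
No irreducible factor of degree ≤ 2 exists, so m is irreducible over GF(7).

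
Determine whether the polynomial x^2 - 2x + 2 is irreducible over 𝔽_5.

Write f(x) = x^2 - 2x + 2.
Check for roots in 𝔽_5: f(0) = 2; f(1) = 1; f(2) = 2; f(3) = 0 → root; f(4) = 0 → root.
f(3) = 0, so (x − 3) divides f(x); f is reducible.

No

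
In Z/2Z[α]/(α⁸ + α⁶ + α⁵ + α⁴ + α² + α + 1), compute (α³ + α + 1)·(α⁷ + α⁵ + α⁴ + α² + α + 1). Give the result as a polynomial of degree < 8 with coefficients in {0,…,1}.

Multiply in Z/2Z[α]: (α³ + α + 1)·(α⁷ + α⁵ + α⁴ + α² + α + 1) = α¹⁰ + α⁶ + α⁵ + 1.
Reduce using α⁸ ≡ α⁶ + α⁵ + α⁴ + α² + α + 1 (mod α⁸ + α⁶ + α⁵ + α⁴ + α² + α + 1).
Reduced: α⁷ + α⁶ + α³ + α.

α^7 + α^6 + α^3 + α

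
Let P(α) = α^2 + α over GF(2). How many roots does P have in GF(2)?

2

Evaluate at each of the 2 elements of GF(2):
P(0) = 0 → root; P(1) = 0 → root.
Roots: {0, 1}.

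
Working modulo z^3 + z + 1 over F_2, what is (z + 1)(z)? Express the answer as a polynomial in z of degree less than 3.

z^2 + z

Multiply in F_2[z]: (z + 1)·(z) = z^2 + z.
Reduced: z^2 + z.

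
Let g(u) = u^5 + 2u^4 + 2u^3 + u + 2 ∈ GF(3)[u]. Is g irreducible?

No

Check for roots in GF(3): g(0) = 2; g(1) = 2; g(2) = 0 → root.
g(2) = 0, so (u − 2) divides g(u); g is reducible.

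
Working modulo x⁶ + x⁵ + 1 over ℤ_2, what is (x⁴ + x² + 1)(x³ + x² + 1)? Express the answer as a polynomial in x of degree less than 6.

x^5 + x^3 + x + 1

Multiply in ℤ_2[x]: (x⁴ + x² + 1)·(x³ + x² + 1) = x⁷ + x⁶ + x⁵ + x³ + 1.
Reduce using x⁶ ≡ x⁵ + 1 (mod x⁶ + x⁵ + 1).
Reduced: x⁵ + x³ + x + 1.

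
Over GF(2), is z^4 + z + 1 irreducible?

Yes

Write m(z) = z^4 + z + 1.
Check for roots in GF(2): m(0) = 1; m(1) = 1.
No roots, so no linear factors.
Monic irreducibles of degree 2 over GF(2): z^2 + z + 1.
None of them divide m (all give nonzero remainder).
No irreducible factor of degree ≤ 2 exists, so m is irreducible over GF(2).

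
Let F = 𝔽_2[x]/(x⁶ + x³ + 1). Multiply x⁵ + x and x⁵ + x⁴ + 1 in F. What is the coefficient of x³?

1

Multiply in 𝔽_2[x]: (x⁵ + x)·(x⁵ + x⁴ + 1) = x¹⁰ + x⁹ + x⁶ + x.
Reduce using x⁶ ≡ x³ + 1 (mod x⁶ + x³ + 1).
Reduced: x³.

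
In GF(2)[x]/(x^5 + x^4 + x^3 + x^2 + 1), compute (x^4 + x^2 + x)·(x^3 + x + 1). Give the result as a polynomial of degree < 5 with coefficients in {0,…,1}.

x^2

Multiply in GF(2)[x]: (x^4 + x^2 + x)·(x^3 + x + 1) = x^7 + x^3 + x.
Reduce using x^5 ≡ x^4 + x^3 + x^2 + 1 (mod x^5 + x^4 + x^3 + x^2 + 1).
Reduced: x^2.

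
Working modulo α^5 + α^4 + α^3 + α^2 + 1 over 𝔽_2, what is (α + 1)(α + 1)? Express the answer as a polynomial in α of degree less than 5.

α^2 + 1

Multiply in 𝔽_2[α]: (α + 1)·(α + 1) = α^2 + 1.
Reduced: α^2 + 1.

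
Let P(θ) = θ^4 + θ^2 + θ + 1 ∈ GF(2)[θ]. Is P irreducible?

No

Check for roots in GF(2): P(0) = 1; P(1) = 0 → root.
P(1) = 0, so (θ − 1) divides P(θ); P is reducible.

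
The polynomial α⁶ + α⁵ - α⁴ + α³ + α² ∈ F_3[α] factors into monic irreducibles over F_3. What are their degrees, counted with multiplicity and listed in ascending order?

Write g(α) = α⁶ + α⁵ - α⁴ + α³ + α².
Roots in F_3: g(0) = 0 → root; g(1) = 0 → root; g(2) = 2.
Linear factors from roots: (α), (α - 1).
Complete factorization: g(α) = (α)^2·(α - 1)^2·(α² + 1).
Factor degrees with multiplicity: 1 + 1 + 1 + 1 + 2 = 6.

1, 1, 1, 1, 2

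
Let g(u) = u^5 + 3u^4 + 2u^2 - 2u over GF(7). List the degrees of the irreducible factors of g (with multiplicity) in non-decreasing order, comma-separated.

1, 1, 1, 1, 1

Linear factors from roots: (u), (u - 2), (u + 2).
Complete factorization: g(u) = (u)·(u + 2)·(u - 2)^3.
Factor degrees with multiplicity: 1 + 1 + 1 + 1 + 1 = 5.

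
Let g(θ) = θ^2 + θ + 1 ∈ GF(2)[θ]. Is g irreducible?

Yes

Check for roots in GF(2): g(0) = 1; g(1) = 1.
No roots. A degree-2 polynomial over a field with no linear factor is irreducible.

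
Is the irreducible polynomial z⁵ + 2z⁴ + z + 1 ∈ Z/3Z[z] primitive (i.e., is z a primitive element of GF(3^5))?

Write f(z) = z⁵ + 2z⁴ + z + 1.
|GF(3^5)^×| = 3^5 − 1 = 242. Prime factorization: 242 = 2·11^2.
f is primitive ⇔ z has order 242 in GF(3)[z]/(f), i.e. z^(242/q) ≠ 1 for each prime q | 242.
z^(121) mod f = 2.
z^(22) mod f = z⁴ + z³ + 2z + 1.
None equal 1, so z has full order 242; f is primitive.

Yes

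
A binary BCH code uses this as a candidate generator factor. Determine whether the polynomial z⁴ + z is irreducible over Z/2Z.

No

Write m(z) = z⁴ + z.
Check for roots in Z/2Z: m(0) = 0 → root; m(1) = 0 → root.
m(0) = 0, so (z) divides m(z); m is reducible.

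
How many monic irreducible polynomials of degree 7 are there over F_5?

By the necklace-counting formula, N_5(7) = (1/7) Σ_{d|7} μ(7/d)·5^d.
Divisors of 7: 1, 7; μ(7/d) for each: -1, 1.
Σ = − 5^1 + 5^7 = 78120.
N = 78120/7 = 11160.

11160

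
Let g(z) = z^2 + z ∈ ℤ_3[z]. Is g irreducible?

No

Check for roots in ℤ_3: g(0) = 0 → root; g(1) = 2; g(2) = 0 → root.
g(0) = 0, so (z) divides g(z); g is reducible.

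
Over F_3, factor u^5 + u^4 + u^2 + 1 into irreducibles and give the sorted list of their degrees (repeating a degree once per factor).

Write g(u) = u^5 + u^4 + u^2 + 1.
Roots in F_3: g(0) = 1; g(1) = 1; g(2) = 2.
Complete factorization: g(u) = (u^5 + u^4 + u^2 + 1).
Factor degrees with multiplicity: 5 = 5.

5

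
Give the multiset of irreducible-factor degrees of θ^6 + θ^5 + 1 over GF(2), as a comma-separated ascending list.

6

Write h(θ) = θ^6 + θ^5 + 1.
Roots in GF(2): h(0) = 1; h(1) = 1.
Complete factorization: h(θ) = (θ^6 + θ^5 + 1).
Factor degrees with multiplicity: 6 = 6.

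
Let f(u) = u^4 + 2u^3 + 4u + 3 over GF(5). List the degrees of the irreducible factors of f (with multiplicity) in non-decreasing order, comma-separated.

1, 1, 2

Roots in GF(5): f(0) = 3; f(1) = 0 → root; f(2) = 3; f(3) = 0 → root; f(4) = 3.
Linear factors from roots: (u + 4), (u + 2).
Complete factorization: f(u) = (u + 2)·(u + 4)·(u^2 + u + 1).
Factor degrees with multiplicity: 1 + 1 + 2 = 4.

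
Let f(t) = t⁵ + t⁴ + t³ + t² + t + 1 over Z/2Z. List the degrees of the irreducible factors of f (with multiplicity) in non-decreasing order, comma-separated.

1, 2, 2

Roots in Z/2Z: f(0) = 1; f(1) = 0 → root.
Linear factors from roots: (t + 1).
Complete factorization: f(t) = (t + 1)·(t² + t + 1)^2.
Factor degrees with multiplicity: 1 + 2 + 2 = 5.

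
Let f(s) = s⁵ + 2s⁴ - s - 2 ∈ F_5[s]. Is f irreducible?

No

Check for roots in F_5: f(0) = 3; f(1) = 0 → root; f(2) = 0 → root; f(3) = 0 → root; f(4) = 0 → root.
f(1) = 0, so (s − 1) divides f(s); f is reducible.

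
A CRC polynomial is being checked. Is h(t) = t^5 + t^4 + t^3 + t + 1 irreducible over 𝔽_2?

Yes

Check for roots in 𝔽_2: h(0) = 1; h(1) = 1.
No roots, so no linear factors.
Monic irreducibles of degree 2 over GF(2): t^2 + t + 1.
None of them divide h (all give nonzero remainder).
No irreducible factor of degree ≤ 2 exists, so h is irreducible over GF(2).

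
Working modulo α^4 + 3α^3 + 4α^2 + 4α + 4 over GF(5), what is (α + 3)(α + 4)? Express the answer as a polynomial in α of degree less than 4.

Multiply in GF(5)[α]: (α + 3)·(α + 4) = α^2 + 2α + 2.
Reduced: α^2 + 2α + 2.

α^2 + 2α + 2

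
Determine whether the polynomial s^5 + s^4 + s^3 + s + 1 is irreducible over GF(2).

Yes

Write P(s) = s^5 + s^4 + s^3 + s + 1.
Check for roots in GF(2): P(0) = 1; P(1) = 1.
No roots, so no linear factors.
Monic irreducibles of degree 2 over GF(2): s^2 + s + 1.
None of them divide P (all give nonzero remainder).
No irreducible factor of degree ≤ 2 exists, so P is irreducible over GF(2).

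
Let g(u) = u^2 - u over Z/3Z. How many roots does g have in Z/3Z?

2

Evaluate at each of the 3 elements of Z/3Z:
g(0) = 0 → root; g(1) = 0 → root; g(2) = 2.
Roots: {0, 1}.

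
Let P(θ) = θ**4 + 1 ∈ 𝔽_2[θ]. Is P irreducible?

Check for roots in 𝔽_2: P(0) = 1; P(1) = 0 → root.
P(1) = 0, so (θ − 1) divides P(θ); P is reducible.

No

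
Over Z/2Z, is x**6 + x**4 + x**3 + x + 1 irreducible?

Write m(x) = x**6 + x**4 + x**3 + x + 1.
Check for roots in Z/2Z: m(0) = 1; m(1) = 1.
No roots, so no linear factors.
Monic irreducibles of degree 2 over GF(2): x**2 + x + 1.
None of them divide m (all give nonzero remainder).
Monic irreducibles of degree 3 over GF(2): x**3 + x + 1, x**3 + x**2 + 1.
None of them divide m (all give nonzero remainder).
No irreducible factor of degree ≤ 3 exists, so m is irreducible over GF(2).

Yes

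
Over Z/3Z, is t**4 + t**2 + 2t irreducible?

Write P(t) = t**4 + t**2 + 2t.
Check for roots in Z/3Z: P(0) = 0 → root; P(1) = 1; P(2) = 0 → root.
P(0) = 0, so (t) divides P(t); P is reducible.

No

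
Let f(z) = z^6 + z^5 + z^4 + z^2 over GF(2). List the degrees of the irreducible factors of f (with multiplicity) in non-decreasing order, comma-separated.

Roots in GF(2): f(0) = 0 → root; f(1) = 0 → root.
Linear factors from roots: (z), (z + 1).
Complete factorization: f(z) = (z + 1)·(z)^2·(z^3 + z + 1).
Factor degrees with multiplicity: 1 + 1 + 1 + 3 = 6.

1, 1, 1, 3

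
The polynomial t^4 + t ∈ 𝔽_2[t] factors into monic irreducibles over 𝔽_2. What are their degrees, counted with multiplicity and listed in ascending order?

1, 1, 2

Write g(t) = t^4 + t.
Roots in 𝔽_2: g(0) = 0 → root; g(1) = 0 → root.
Linear factors from roots: (t), (t + 1).
Complete factorization: g(t) = (t)·(t + 1)·(t^2 + t + 1).
Factor degrees with multiplicity: 1 + 1 + 2 = 4.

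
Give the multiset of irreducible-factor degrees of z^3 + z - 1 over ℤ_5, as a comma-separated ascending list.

3

Write f(z) = z^3 + z - 1.
Roots in ℤ_5: f(0) = 4; f(1) = 1; f(2) = 4; f(3) = 4; f(4) = 2.
Complete factorization: f(z) = (z^3 + z - 1).
Factor degrees with multiplicity: 3 = 3.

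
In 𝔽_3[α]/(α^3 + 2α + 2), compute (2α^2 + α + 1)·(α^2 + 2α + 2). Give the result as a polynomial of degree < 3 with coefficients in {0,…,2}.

2α + 1

Multiply in 𝔽_3[α]: (2α^2 + α + 1)·(α^2 + 2α + 2) = 2α^4 + 2α^3 + α^2 + α + 2.
Reduce using α^3 ≡ α + 1 (mod α^3 + 2α + 2).
Reduced: 2α + 1.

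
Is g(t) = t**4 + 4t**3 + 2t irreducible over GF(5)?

Check for roots in GF(5): g(0) = 0 → root; g(1) = 2; g(2) = 2; g(3) = 0 → root; g(4) = 0 → root.
g(0) = 0, so (t) divides g(t); g is reducible.

No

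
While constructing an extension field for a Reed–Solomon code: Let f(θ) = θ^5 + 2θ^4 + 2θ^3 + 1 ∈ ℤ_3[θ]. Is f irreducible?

Check for roots in ℤ_3: f(0) = 1; f(1) = 0 → root; f(2) = 0 → root.
f(1) = 0, so (θ − 1) divides f(θ); f is reducible.

No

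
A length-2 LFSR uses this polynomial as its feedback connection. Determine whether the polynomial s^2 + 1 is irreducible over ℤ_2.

Write g(s) = s^2 + 1.
Check for roots in ℤ_2: g(0) = 1; g(1) = 0 → root.
g(1) = 0, so (s − 1) divides g(s); g is reducible.

No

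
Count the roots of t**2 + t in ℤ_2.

2

Write f(t) = t**2 + t.
Evaluate at each of the 2 elements of ℤ_2:
f(0) = 0 → root; f(1) = 0 → root.
Roots: {0, 1}.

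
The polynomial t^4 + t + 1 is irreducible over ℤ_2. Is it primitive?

Write f(t) = t^4 + t + 1.
|GF(2^4)^×| = 2^4 − 1 = 15. Prime factorization: 15 = 3·5.
f is primitive ⇔ t has order 15 in GF(2)[t]/(f), i.e. t^(15/q) ≠ 1 for each prime q | 15.
t^(5) mod f = t^2 + t.
t^(3) mod f = t^3.
None equal 1, so t has full order 15; f is primitive.

Yes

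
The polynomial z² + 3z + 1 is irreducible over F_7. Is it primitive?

Write f(z) = z² + 3z + 1.
|GF(7^2)^×| = 7^2 − 1 = 48. Prime factorization: 48 = 2^4·3.
f is primitive ⇔ z has order 48 in GF(7)[z]/(f), i.e. z^(48/q) ≠ 1 for each prime q | 48.
z^(24) mod f = 1
z^(16) mod f = 1
Since z^(24) = 1, the order of z divides 24 < 48; not primitive.

No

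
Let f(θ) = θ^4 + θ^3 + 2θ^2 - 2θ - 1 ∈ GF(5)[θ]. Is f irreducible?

Check for roots in GF(5): f(0) = 4; f(1) = 1; f(2) = 2; f(3) = 4; f(4) = 3.
No roots, so no linear factors.
Degree-2 irreducible divisors: test the 10 monic irreducibles of degree 2 over GF(5).
None of them divide f (all give nonzero remainder).
No irreducible factor of degree ≤ 2 exists, so f is irreducible over GF(5).

Yes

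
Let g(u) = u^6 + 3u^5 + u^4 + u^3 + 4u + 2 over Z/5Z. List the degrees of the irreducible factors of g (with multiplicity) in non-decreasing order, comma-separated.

Roots in Z/5Z: g(0) = 2; g(1) = 2; g(2) = 4; g(3) = 0 → root; g(4) = 1.
Linear factors from roots: (u + 2).
Complete factorization: g(u) = (u + 2)·(u^2 + 4u + 1)·(u^3 + 2u^2 + 1).
Factor degrees with multiplicity: 1 + 2 + 3 = 6.

1, 2, 3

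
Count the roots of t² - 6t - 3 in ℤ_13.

Write f(t) = t² - 6t - 3.
Evaluate at each of the 13 elements of ℤ_13:
f(0) = 10; f(1) = 5; f(2) = 2; f(3) = 1; f(4) = 2; f(5) = 5; f(6) = 10; f(7) = 4; f(8) = 0 → root; f(9) = 11; f(10) = 11; f(11) = 0 → root; f(12) = 4.
Roots: {8, 11}.

2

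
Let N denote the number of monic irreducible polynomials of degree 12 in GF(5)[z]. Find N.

20343700

x^(5^12) − x is the product of all monic irreducibles of degree dividing 12; Möbius inversion gives N = (1/12) Σ μ(12/d)·5^d.
Divisors of 12: 1, 2, 3, 4, 6, 12; μ(12/d) for each: 0, 1, 0, -1, -1, 1.
Σ = 5^2 − 5^4 − 5^6 + 5^12 = 244124400.
N = 244124400/12 = 20343700.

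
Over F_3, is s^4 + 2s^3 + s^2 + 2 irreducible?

No

Write P(s) = s^4 + 2s^3 + s^2 + 2.
Check for roots in F_3: P(0) = 2; P(1) = 0 → root; P(2) = 2.
P(1) = 0, so (s − 1) divides P(s); P is reducible.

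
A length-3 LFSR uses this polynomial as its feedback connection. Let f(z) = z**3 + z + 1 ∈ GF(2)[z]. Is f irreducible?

Check for roots in GF(2): f(0) = 1; f(1) = 1.
No roots. A degree-3 polynomial over a field with no linear factor is irreducible.

Yes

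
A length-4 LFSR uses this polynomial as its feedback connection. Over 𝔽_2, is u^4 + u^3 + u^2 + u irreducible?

No

Write g(u) = u^4 + u^3 + u^2 + u.
Check for roots in 𝔽_2: g(0) = 0 → root; g(1) = 0 → root.
g(0) = 0, so (u) divides g(u); g is reducible.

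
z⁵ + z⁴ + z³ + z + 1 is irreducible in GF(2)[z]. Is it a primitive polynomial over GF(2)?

Yes

Write f(z) = z⁵ + z⁴ + z³ + z + 1.
|GF(2^5)^×| = 2^5 − 1 = 31. Prime factorization: 31 = 31.
f is primitive ⇔ z has order 31 in GF(2)[z]/(f), i.e. z^(31/q) ≠ 1 for each prime q | 31.
z^(1) mod f = z.
None equal 1, so z has full order 31; f is primitive.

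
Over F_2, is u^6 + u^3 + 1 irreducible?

Write m(u) = u^6 + u^3 + 1.
Check for roots in F_2: m(0) = 1; m(1) = 1.
No roots, so no linear factors.
Monic irreducibles of degree 2 over GF(2): u^2 + u + 1.
None of them divide m (all give nonzero remainder).
Monic irreducibles of degree 3 over GF(2): u^3 + u + 1, u^3 + u^2 + 1.
None of them divide m (all give nonzero remainder).
No irreducible factor of degree ≤ 3 exists, so m is irreducible over GF(2).

Yes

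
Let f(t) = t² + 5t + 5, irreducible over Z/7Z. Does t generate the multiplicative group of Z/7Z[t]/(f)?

Yes

|GF(7^2)^×| = 7^2 − 1 = 48. Prime factorization: 48 = 2^4·3.
f is primitive ⇔ t has order 48 in GF(7)[t]/(f), i.e. t^(48/q) ≠ 1 for each prime q | 48.
t^(24) mod f = 6.
t^(16) mod f = 4.
None equal 1, so t has full order 48; f is primitive.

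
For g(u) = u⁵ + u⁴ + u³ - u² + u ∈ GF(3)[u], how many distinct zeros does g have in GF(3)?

3

Evaluate at each of the 3 elements of GF(3):
g(0) = 0 → root; g(1) = 0 → root; g(2) = 0 → root.
Roots: {0, 1, 2}.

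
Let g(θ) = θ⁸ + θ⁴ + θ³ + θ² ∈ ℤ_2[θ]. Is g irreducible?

No

Check for roots in ℤ_2: g(0) = 0 → root; g(1) = 0 → root.
g(0) = 0, so (θ) divides g(θ); g is reducible.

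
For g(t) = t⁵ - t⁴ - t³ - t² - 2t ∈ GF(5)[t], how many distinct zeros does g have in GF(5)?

Evaluate at each of the 5 elements of GF(5):
g(0) = 0 → root; g(1) = 1; g(2) = 0 → root; g(3) = 0 → root; g(4) = 0 → root.
Roots: {0, 2, 3, 4}.

4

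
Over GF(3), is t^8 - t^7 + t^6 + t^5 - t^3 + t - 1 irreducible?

Yes

Write m(t) = t^8 - t^7 + t^6 + t^5 - t^3 + t - 1.
Check for roots in GF(3): m(0) = 2; m(1) = 1; m(2) = 1.
No roots, so no linear factors.
Monic irreducibles of degree 2 over GF(3): t^2 + 1, t^2 + t - 1, t^2 - t - 1.
None of them divide m (all give nonzero remainder).
Degree-3 irreducible divisors: test the 8 monic irreducibles of degree 3 over GF(3).
None of them divide m (all give nonzero remainder).
Degree-4 irreducible divisors: test the 18 monic irreducibles of degree 4 over GF(3).
None of them divide m (all give nonzero remainder).
No irreducible factor of degree ≤ 4 exists, so m is irreducible over GF(3).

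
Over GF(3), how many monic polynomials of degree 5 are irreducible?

Gauss's count: N_{3}(5) = (1/5) Σ_{d|5} μ(5/d)·3^d.
Divisors of 5: 1, 5; μ(5/d) for each: -1, 1.
Σ = − 3^1 + 3^5 = 240.
N = 240/5 = 48.

48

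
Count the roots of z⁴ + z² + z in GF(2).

1

Write f(z) = z⁴ + z² + z.
Evaluate at each of the 2 elements of GF(2):
f(0) = 0 → root; f(1) = 1.
Roots: {0}.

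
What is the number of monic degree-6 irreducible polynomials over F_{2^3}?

43596

x^(8^6) − x is the product of all monic irreducibles of degree dividing 6; Möbius inversion gives N = (1/6) Σ μ(6/d)·8^d.
Divisors of 6: 1, 2, 3, 6; μ(6/d) for each: 1, -1, -1, 1.
Σ = 8^1 − 8^2 − 8^3 + 8^6 = 261576.
N = 261576/6 = 43596.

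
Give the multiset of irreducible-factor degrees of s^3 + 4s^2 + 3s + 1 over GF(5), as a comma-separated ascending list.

3

Write h(s) = s^3 + 4s^2 + 3s + 1.
Roots in GF(5): h(0) = 1; h(1) = 4; h(2) = 1; h(3) = 3; h(4) = 1.
Complete factorization: h(s) = (s^3 + 4s^2 + 3s + 1).
Factor degrees with multiplicity: 3 = 3.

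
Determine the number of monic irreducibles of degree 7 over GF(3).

By the necklace-counting formula, N_3(7) = (1/7) Σ_{d|7} μ(7/d)·3^d.
Divisors of 7: 1, 7; μ(7/d) for each: -1, 1.
Σ = − 3^1 + 3^7 = 2184.
N = 2184/7 = 312.

312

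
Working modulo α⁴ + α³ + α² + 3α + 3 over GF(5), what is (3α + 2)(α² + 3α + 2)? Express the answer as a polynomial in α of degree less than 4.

3α^3 + α^2 + 2α + 4

Multiply in GF(5)[α]: (3α + 2)·(α² + 3α + 2) = 3α³ + α² + 2α + 4.
Reduced: 3α³ + α² + 2α + 4.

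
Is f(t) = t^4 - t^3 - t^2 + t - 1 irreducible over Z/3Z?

Check for roots in Z/3Z: f(0) = 2; f(1) = 2; f(2) = 2.
No roots, so no linear factors.
Monic irreducibles of degree 2 over GF(3): t^2 + 1, t^2 + t - 1, t^2 - t - 1.
None of them divide f (all give nonzero remainder).
No irreducible factor of degree ≤ 2 exists, so f is irreducible over GF(3).

Yes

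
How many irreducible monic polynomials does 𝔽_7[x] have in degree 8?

The number of monic irreducibles of degree 8 over GF(7) is (1/8)·Σ_{d∣8} μ(8/d) 7^d.
Divisors of 8: 1, 2, 4, 8; μ(8/d) for each: 0, 0, -1, 1.
Σ = − 7^4 + 7^8 = 5762400.
N = 5762400/8 = 720300.

720300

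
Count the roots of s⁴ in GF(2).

Write g(s) = s⁴.
Evaluate at each of the 2 elements of GF(2):
g(0) = 0 → root; g(1) = 1.
Roots: {0}.

1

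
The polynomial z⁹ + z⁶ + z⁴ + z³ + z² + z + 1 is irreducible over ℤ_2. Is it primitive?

Write f(z) = z⁹ + z⁶ + z⁴ + z³ + z² + z + 1.
|GF(2^9)^×| = 2^9 − 1 = 511. Prime factorization: 511 = 7·73.
f is primitive ⇔ z has order 511 in GF(2)[z]/(f), i.e. z^(511/q) ≠ 1 for each prime q | 511.
z^(73) mod f = z⁸ + z⁵ + z².
z^(7) mod f = z⁷.
None equal 1, so z has full order 511; f is primitive.

Yes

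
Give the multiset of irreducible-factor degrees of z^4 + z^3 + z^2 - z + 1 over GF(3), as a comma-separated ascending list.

1, 1, 2

Write h(z) = z^4 + z^3 + z^2 - z + 1.
Roots in GF(3): h(0) = 1; h(1) = 0 → root; h(2) = 0 → root.
Linear factors from roots: (z - 1), (z + 1).
Complete factorization: h(z) = (z + 1)·(z - 1)·(z^2 + z - 1).
Factor degrees with multiplicity: 1 + 1 + 2 = 4.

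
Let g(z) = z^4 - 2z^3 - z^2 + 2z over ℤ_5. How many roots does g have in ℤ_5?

Evaluate at each of the 5 elements of ℤ_5:
g(0) = 0 → root; g(1) = 0 → root; g(2) = 0 → root; g(3) = 4; g(4) = 0 → root.
Roots: {0, 1, 2, 4}.

4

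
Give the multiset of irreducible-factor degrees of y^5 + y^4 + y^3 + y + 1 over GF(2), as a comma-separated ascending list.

5

Write g(y) = y^5 + y^4 + y^3 + y + 1.
Roots in GF(2): g(0) = 1; g(1) = 1.
Complete factorization: g(y) = (y^5 + y^4 + y^3 + y + 1).
Factor degrees with multiplicity: 5 = 5.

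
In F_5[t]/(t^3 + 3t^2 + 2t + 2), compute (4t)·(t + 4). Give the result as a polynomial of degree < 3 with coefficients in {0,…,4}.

4t^2 + t

Multiply in F_5[t]: (4t)·(t + 4) = 4t^2 + t.
Reduced: 4t^2 + t.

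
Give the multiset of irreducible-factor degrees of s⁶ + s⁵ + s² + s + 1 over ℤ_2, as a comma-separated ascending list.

6

Write g(s) = s⁶ + s⁵ + s² + s + 1.
Roots in ℤ_2: g(0) = 1; g(1) = 1.
Complete factorization: g(s) = (s⁶ + s⁵ + s² + s + 1).
Factor degrees with multiplicity: 6 = 6.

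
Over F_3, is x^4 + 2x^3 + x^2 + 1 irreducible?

Write f(x) = x^4 + 2x^3 + x^2 + 1.
Check for roots in F_3: f(0) = 1; f(1) = 2; f(2) = 1.
No roots, so no linear factors.
Monic irreducibles of degree 2 over GF(3): x^2 + 1, x^2 + x + 2, x^2 + 2x + 2.
None of them divide f (all give nonzero remainder).
No irreducible factor of degree ≤ 2 exists, so f is irreducible over GF(3).

Yes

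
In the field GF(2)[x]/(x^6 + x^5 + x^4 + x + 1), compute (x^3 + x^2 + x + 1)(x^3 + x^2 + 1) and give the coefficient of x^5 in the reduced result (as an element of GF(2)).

Multiply in GF(2)[x]: (x^3 + x^2 + x + 1)·(x^3 + x^2 + 1) = x^6 + x^3 + x + 1.
Reduce using x^6 ≡ x^5 + x^4 + x + 1 (mod x^6 + x^5 + x^4 + x + 1).
Reduced: x^5 + x^4 + x^3.

1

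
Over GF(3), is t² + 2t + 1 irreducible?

Write f(t) = t² + 2t + 1.
Check for roots in GF(3): f(0) = 1; f(1) = 1; f(2) = 0 → root.
f(2) = 0, so (t − 2) divides f(t); f is reducible.

No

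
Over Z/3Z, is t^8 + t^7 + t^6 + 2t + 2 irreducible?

Yes

Write h(t) = t^8 + t^7 + t^6 + 2t + 2.
Check for roots in Z/3Z: h(0) = 2; h(1) = 1; h(2) = 1.
No roots, so no linear factors.
Monic irreducibles of degree 2 over GF(3): t^2 + 1, t^2 + t + 2, t^2 + 2t + 2.
None of them divide h (all give nonzero remainder).
Degree-3 irreducible divisors: test the 8 monic irreducibles of degree 3 over GF(3).
None of them divide h (all give nonzero remainder).
Degree-4 irreducible divisors: test the 18 monic irreducibles of degree 4 over GF(3).
None of them divide h (all give nonzero remainder).
No irreducible factor of degree ≤ 4 exists, so h is irreducible over GF(3).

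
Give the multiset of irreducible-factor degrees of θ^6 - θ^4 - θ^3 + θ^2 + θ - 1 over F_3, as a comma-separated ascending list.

Write h(θ) = θ^6 - θ^4 - θ^3 + θ^2 + θ - 1.
Roots in F_3: h(0) = 2; h(1) = 0 → root; h(2) = 0 → root.
Linear factors from roots: (θ - 1), (θ + 1).
Complete factorization: h(θ) = (θ - 1)·(θ + 1)^2·(θ^3 - θ^2 + θ + 1).
Factor degrees with multiplicity: 1 + 1 + 1 + 3 = 6.

1, 1, 1, 3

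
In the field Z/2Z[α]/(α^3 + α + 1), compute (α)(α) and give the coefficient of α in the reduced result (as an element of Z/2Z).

Multiply in Z/2Z[α]: (α)·(α) = α^2.
Reduced: α^2.

0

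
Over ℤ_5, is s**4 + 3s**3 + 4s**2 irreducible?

Write f(s) = s**4 + 3s**3 + 4s**2.
Check for roots in ℤ_5: f(0) = 0 → root; f(1) = 3; f(2) = 1; f(3) = 3; f(4) = 2.
f(0) = 0, so (s) divides f(s); f is reducible.

No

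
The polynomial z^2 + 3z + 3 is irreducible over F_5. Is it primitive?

Yes

Write f(z) = z^2 + 3z + 3.
|GF(5^2)^×| = 5^2 − 1 = 24. Prime factorization: 24 = 2^3·3.
f is primitive ⇔ z has order 24 in GF(5)[z]/(f), i.e. z^(24/q) ≠ 1 for each prime q | 24.
z^(12) mod f = 4.
z^(8) mod f = z + 1.
None equal 1, so z has full order 24; f is primitive.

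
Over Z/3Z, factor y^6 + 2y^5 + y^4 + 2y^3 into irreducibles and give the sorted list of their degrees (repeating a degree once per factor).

Write h(y) = y^6 + 2y^5 + y^4 + 2y^3.
Roots in Z/3Z: h(0) = 0 → root; h(1) = 0 → root; h(2) = 1.
Linear factors from roots: (y), (y + 2).
Complete factorization: h(y) = (y + 2)·(y)^3·(y^2 + 1).
Factor degrees with multiplicity: 1 + 1 + 1 + 1 + 2 = 6.

1, 1, 1, 1, 2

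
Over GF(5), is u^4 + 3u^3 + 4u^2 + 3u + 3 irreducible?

No

Write g(u) = u^4 + 3u^3 + 4u^2 + 3u + 3.
Check for roots in GF(5): g(0) = 3; g(1) = 4; g(2) = 0 → root; g(3) = 0 → root; g(4) = 2.
g(2) = 0, so (u − 2) divides g(u); g is reducible.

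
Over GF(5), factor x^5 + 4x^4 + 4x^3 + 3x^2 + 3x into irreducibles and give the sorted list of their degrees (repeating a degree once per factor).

Write g(x) = x^5 + 4x^4 + 4x^3 + 3x^2 + 3x.
Roots in GF(5): g(0) = 0 → root; g(1) = 0 → root; g(2) = 1; g(3) = 1; g(4) = 4.
Linear factors from roots: (x), (x + 4).
Complete factorization: g(x) = (x)·(x + 4)·(x^3 + 4x + 2).
Factor degrees with multiplicity: 1 + 1 + 3 = 5.

1, 1, 3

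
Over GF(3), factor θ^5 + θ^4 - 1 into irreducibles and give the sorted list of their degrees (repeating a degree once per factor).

Write g(θ) = θ^5 + θ^4 - 1.
Roots in GF(3): g(0) = 2; g(1) = 1; g(2) = 2.
Complete factorization: g(θ) = (θ^5 + θ^4 - 1).
Factor degrees with multiplicity: 5 = 5.

5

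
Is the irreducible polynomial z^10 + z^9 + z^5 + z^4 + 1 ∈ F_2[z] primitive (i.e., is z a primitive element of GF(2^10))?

No

Write f(z) = z^10 + z^9 + z^5 + z^4 + 1.
|GF(2^10)^×| = 2^10 − 1 = 1023. Prime factorization: 1023 = 3·11·31.
f is primitive ⇔ z has order 1023 in GF(2)[z]/(f), i.e. z^(1023/q) ≠ 1 for each prime q | 1023.
z^(341) mod f = 1
z^(93) mod f = z^7 + z^5 + z^4 + z^2 + 1.
z^(33) mod f = z^7 + z^6 + z^5 + z^4 + z + 1.
Since z^(341) = 1, the order of z divides 341 < 1023; not primitive.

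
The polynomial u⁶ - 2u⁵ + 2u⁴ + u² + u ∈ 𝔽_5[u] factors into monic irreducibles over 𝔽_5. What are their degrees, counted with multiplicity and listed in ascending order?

1, 1, 1, 3

Write g(u) = u⁶ - 2u⁵ + 2u⁴ + u² + u.
Roots in 𝔽_5: g(0) = 0 → root; g(1) = 3; g(2) = 3; g(3) = 2; g(4) = 0 → root.
Linear factors from roots: (u), (u + 1).
Complete factorization: g(u) = (u)·(u + 1)^2·(u³ + u² - u + 1).
Factor degrees with multiplicity: 1 + 1 + 1 + 3 = 6.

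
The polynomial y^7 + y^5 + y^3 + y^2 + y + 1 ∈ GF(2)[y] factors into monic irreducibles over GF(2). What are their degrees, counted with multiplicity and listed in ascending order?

1, 1, 2, 3

Write h(y) = y^7 + y^5 + y^3 + y^2 + y + 1.
Roots in GF(2): h(0) = 1; h(1) = 0 → root.
Linear factors from roots: (y + 1).
Complete factorization: h(y) = (y + 1)^2·(y^2 + y + 1)·(y^3 + y^2 + 1).
Factor degrees with multiplicity: 1 + 1 + 2 + 3 = 7.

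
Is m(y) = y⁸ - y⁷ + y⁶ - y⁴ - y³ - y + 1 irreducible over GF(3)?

Check for roots in GF(3): m(0) = 1; m(1) = 2; m(2) = 2.
No roots, so no linear factors.
Monic irreducibles of degree 2 over GF(3): y² + 1, y² + y - 1, y² - y - 1.
None of them divide m (all give nonzero remainder).
Degree-3 irreducible divisors: test the 8 monic irreducibles of degree 3 over GF(3).
None of them divide m (all give nonzero remainder).
Degree-4 irreducible divisors: test the 18 monic irreducibles of degree 4 over GF(3).
None of them divide m (all give nonzero remainder).
No irreducible factor of degree ≤ 4 exists, so m is irreducible over GF(3).

Yes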